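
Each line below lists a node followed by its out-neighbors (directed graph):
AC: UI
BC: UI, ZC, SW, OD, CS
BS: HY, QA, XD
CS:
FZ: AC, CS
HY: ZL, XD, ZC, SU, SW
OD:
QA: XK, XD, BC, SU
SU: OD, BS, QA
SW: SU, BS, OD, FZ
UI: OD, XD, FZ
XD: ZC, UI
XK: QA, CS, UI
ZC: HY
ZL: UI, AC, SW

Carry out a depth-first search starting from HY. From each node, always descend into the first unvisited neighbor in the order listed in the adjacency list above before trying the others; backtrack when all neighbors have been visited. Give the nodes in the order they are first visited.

HY, ZL, UI, OD, XD, ZC, FZ, AC, CS, SW, SU, BS, QA, XK, BC

Visit HY
HY → ZL
ZL → UI
UI → OD
UI → XD
XD → ZC
UI → FZ
FZ → AC
FZ → CS
ZL → SW
SW → SU
SU → BS
BS → QA
QA → XK
QA → BC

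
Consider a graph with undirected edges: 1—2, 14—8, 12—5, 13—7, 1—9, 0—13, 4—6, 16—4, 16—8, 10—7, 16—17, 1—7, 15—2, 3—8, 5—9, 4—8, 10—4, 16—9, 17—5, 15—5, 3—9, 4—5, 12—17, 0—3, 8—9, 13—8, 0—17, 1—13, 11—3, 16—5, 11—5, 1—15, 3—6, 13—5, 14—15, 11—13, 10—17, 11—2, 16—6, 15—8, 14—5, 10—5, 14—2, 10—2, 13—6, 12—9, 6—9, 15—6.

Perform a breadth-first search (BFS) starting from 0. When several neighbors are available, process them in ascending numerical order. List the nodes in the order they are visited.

0 3 13 17 6 8 9 11 1 5 7 10 12 16 4 15 14 2

Visit 0; enqueue 3, 13, 17 → queue [3, 13, 17]
Visit 3; enqueue 6, 8, 9, 11 → queue [13, 17, 6, 8, 9, 11]
Visit 13; enqueue 1, 5, 7 → queue [17, 6, 8, 9, 11, 1, 5, 7]
Visit 17; enqueue 10, 12, 16 → queue [6, 8, 9, 11, 1, 5, 7, 10, 12, 16]
Visit 6; enqueue 4, 15 → queue [8, 9, 11, 1, 5, 7, 10, 12, 16, 4, 15]
Visit 8; enqueue 14 → queue [9, 11, 1, 5, 7, 10, 12, 16, 4, 15, 14]
Visit 9 → queue [11, 1, 5, 7, 10, 12, 16, 4, 15, 14]
Visit 11; enqueue 2 → queue [1, 5, 7, 10, 12, 16, 4, 15, 14, 2]
Visit 1 → queue [5, 7, 10, 12, 16, 4, 15, 14, 2]
Visit 5 → queue [7, 10, 12, 16, 4, 15, 14, 2]
Visit 7 → queue [10, 12, 16, 4, 15, 14, 2]
Visit 10 → queue [12, 16, 4, 15, 14, 2]
Visit 12 → queue [16, 4, 15, 14, 2]
Visit 16 → queue [4, 15, 14, 2]
Visit 4 → queue [15, 14, 2]
Visit 15 → queue [14, 2]
Visit 14 → queue [2]
Visit 2 → queue []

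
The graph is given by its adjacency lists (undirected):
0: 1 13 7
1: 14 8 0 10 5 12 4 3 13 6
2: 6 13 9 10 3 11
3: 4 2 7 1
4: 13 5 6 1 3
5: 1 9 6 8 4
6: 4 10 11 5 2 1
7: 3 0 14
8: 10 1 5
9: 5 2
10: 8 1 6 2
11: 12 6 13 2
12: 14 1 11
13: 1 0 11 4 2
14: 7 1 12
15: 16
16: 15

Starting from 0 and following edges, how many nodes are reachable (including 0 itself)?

15

BFS from 0 visits: 0, 1, 13, 7, 14, 8, 10, 5, 12, 4, 3, 6, 11, 2, 9
Reachable nodes: 15 of 17 total.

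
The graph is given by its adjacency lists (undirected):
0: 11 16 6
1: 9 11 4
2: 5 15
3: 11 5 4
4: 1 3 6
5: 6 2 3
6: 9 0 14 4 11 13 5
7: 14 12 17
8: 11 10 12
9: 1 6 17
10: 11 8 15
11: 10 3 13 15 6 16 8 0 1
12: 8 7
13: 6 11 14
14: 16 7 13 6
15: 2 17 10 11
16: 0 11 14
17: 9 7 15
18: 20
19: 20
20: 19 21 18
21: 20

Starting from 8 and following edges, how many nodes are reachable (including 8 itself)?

BFS from 8 visits: 8, 12, 11, 10, 7, 16, 15, 13, 6, 3, 1, 0, 17, 14, 2, 9, 5, 4
Reachable nodes: 18 of 22 total.

18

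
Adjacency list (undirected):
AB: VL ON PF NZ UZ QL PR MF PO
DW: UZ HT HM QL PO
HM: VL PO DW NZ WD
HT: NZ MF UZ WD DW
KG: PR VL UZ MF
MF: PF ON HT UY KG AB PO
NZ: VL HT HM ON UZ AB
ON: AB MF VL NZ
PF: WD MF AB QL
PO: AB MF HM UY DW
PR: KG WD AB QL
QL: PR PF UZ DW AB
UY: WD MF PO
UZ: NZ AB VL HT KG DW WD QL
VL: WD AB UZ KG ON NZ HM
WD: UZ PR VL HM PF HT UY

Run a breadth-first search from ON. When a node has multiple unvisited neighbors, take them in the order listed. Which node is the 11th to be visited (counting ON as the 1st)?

HT

Visit ON; enqueue AB, MF, VL, NZ → queue [AB, MF, VL, NZ]
Visit AB; enqueue PF, UZ, QL, PR, PO → queue [MF, VL, NZ, PF, UZ, QL, PR, PO]
Visit MF; enqueue HT, UY, KG → queue [VL, NZ, PF, UZ, QL, PR, PO, HT, UY, KG]
Visit VL; enqueue WD, HM → queue [NZ, PF, UZ, QL, PR, PO, HT, UY, KG, WD, HM]
Visit NZ → queue [PF, UZ, QL, PR, PO, HT, UY, KG, WD, HM]
Visit PF → queue [UZ, QL, PR, PO, HT, UY, KG, WD, HM]
Visit UZ; enqueue DW → queue [QL, PR, PO, HT, UY, KG, WD, HM, DW]
Visit QL → queue [PR, PO, HT, UY, KG, WD, HM, DW]
Visit PR → queue [PO, HT, UY, KG, WD, HM, DW]
Visit PO → queue [HT, UY, KG, WD, HM, DW]
Visit HT → queue [UY, KG, WD, HM, DW]
Visit UY → queue [KG, WD, HM, DW]
Visit KG → queue [WD, HM, DW]
Visit WD → queue [HM, DW]
Visit HM → queue [DW]
Visit DW → queue []

Visit order: ON, AB, MF, VL, NZ, PF, UZ, QL, PR, PO, HT, UY, KG, WD, HM, DW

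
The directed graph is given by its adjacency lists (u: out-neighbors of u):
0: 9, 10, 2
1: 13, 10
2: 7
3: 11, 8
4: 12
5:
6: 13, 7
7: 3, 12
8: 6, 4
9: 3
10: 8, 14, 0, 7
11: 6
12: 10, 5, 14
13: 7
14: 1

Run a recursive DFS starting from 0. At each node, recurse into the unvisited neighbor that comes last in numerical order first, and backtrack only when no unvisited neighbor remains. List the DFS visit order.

0 → 10 → 14 → 1 → 13 → 7 → 12 → 5 → 3 → 11 → 6 → 8 → 4 → 9 → 2

Visit 0
0 → 10
10 → 14
14 → 1
1 → 13
13 → 7
7 → 12
12 → 5
7 → 3
3 → 11
11 → 6
3 → 8
8 → 4
0 → 9
0 → 2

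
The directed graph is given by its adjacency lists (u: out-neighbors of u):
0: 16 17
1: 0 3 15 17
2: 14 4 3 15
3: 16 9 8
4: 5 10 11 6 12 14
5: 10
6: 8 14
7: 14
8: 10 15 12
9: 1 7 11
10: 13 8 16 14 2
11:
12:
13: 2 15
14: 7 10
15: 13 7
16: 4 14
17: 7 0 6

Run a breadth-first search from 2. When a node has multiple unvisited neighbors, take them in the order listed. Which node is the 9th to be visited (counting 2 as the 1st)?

11

Visit 2; enqueue 14, 4, 3, 15 → queue [14, 4, 3, 15]
Visit 14; enqueue 7, 10 → queue [4, 3, 15, 7, 10]
Visit 4; enqueue 5, 11, 6, 12 → queue [3, 15, 7, 10, 5, 11, 6, 12]
Visit 3; enqueue 16, 9, 8 → queue [15, 7, 10, 5, 11, 6, 12, 16, 9, 8]
Visit 15; enqueue 13 → queue [7, 10, 5, 11, 6, 12, 16, 9, 8, 13]
Visit 7 → queue [10, 5, 11, 6, 12, 16, 9, 8, 13]
Visit 10 → queue [5, 11, 6, 12, 16, 9, 8, 13]
Visit 5 → queue [11, 6, 12, 16, 9, 8, 13]
Visit 11 → queue [6, 12, 16, 9, 8, 13]
Visit 6 → queue [12, 16, 9, 8, 13]
Visit 12 → queue [16, 9, 8, 13]
Visit 16 → queue [9, 8, 13]
Visit 9; enqueue 1 → queue [8, 13, 1]
Visit 8 → queue [13, 1]
Visit 13 → queue [1]
Visit 1; enqueue 0, 17 → queue [0, 17]
Visit 0 → queue [17]
Visit 17 → queue []

Visit order: 2, 14, 4, 3, 15, 7, 10, 5, 11, 6, 12, 16, 9, 8, 13, 1, 0, 17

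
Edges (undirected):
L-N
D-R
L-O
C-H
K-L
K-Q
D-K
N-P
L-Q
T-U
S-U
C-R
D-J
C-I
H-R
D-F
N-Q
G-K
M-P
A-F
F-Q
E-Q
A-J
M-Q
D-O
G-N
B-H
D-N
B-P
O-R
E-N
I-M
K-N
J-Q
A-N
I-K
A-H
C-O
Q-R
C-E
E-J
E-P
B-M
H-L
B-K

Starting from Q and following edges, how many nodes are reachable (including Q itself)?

BFS from Q visits: Q, R, N, M, L, K, J, F, E, O, H, D, C, P, G, A, I, B
Reachable nodes: 18 of 21 total.

18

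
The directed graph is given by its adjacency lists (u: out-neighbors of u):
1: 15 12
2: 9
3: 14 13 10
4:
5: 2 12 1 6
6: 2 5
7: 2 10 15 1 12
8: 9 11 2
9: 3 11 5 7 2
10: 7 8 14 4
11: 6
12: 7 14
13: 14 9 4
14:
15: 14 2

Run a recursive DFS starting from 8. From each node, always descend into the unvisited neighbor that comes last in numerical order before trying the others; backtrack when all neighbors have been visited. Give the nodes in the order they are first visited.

8 -> 11 -> 6 -> 5 -> 12 -> 14 -> 7 -> 15 -> 2 -> 9 -> 3 -> 13 -> 4 -> 10 -> 1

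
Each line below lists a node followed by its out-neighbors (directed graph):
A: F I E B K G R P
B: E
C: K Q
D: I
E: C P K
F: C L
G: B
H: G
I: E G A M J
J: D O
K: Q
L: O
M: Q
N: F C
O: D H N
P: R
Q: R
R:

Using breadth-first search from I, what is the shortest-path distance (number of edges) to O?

2

Level 0: I
Level 1: A, E, G, J, M
Level 2: B, C, D, F, K, O, P, Q, R
Level 3: H, L, N
O first appears at level 2.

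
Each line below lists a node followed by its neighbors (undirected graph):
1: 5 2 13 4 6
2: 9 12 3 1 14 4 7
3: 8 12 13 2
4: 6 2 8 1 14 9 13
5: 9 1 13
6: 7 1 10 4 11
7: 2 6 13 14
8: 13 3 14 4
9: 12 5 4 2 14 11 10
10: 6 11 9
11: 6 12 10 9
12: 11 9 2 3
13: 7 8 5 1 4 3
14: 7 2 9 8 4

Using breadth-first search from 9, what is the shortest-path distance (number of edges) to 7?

2

Level 0: 9
Level 1: 2, 4, 5, 10, 11, 12, 14
Level 2: 1, 3, 6, 7, 8, 13
7 first appears at level 2.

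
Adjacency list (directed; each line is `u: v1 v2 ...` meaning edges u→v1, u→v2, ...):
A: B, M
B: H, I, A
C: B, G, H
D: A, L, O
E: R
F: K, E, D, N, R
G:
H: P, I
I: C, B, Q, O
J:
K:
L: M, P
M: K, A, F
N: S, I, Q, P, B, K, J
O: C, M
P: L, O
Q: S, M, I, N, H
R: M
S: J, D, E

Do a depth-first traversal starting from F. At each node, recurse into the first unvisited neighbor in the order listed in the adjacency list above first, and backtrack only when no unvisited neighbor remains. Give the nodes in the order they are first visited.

Visit F
F → K
F → E
E → R
R → M
M → A
A → B
B → H
H → P
P → L
P → O
O → C
C → G
H → I
I → Q
Q → S
S → J
S → D
Q → N

F → K → E → R → M → A → B → H → P → L → O → C → G → I → Q → S → J → D → N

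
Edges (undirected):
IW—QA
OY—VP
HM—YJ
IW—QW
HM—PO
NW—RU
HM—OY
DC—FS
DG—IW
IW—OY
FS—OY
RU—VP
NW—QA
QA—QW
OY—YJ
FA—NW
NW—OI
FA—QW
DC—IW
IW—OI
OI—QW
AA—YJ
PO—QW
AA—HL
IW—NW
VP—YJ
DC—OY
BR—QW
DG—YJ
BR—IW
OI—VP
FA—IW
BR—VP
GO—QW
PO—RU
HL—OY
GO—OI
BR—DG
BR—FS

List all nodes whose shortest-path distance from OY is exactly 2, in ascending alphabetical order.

Level 0: OY
Level 1: DC, FS, HL, HM, IW, VP, YJ
Level 2: AA, BR, DG, FA, NW, OI, PO, QA, QW, RU
Level 3: GO

AA, BR, DG, FA, NW, OI, PO, QA, QW, RU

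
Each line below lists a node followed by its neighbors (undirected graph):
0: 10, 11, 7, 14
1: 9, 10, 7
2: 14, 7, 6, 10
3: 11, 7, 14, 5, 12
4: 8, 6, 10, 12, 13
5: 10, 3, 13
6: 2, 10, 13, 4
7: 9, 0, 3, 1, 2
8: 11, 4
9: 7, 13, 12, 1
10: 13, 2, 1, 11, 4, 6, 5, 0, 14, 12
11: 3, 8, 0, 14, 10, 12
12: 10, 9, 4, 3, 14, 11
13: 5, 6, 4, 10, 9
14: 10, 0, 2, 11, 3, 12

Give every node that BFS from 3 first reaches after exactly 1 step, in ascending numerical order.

5, 7, 11, 12, 14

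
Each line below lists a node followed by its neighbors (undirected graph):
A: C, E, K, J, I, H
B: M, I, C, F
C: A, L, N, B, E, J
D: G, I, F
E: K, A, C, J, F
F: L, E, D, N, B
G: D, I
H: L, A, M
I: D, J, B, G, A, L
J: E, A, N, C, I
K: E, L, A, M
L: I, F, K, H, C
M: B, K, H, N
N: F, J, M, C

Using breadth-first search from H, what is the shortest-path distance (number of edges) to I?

Level 0: H
Level 1: A, L, M
Level 2: B, C, E, F, I, J, K, N
Level 3: D, G
I first appears at level 2.

2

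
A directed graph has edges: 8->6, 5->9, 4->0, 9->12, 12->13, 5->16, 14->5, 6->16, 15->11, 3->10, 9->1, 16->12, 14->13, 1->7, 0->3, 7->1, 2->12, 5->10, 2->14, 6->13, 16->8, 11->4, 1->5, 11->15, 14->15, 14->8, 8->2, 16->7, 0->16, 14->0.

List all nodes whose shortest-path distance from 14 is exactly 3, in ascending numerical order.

1, 4, 7, 12

Level 0: 14
Level 1: 0, 5, 8, 13, 15
Level 2: 2, 3, 6, 9, 10, 11, 16
Level 3: 1, 4, 7, 12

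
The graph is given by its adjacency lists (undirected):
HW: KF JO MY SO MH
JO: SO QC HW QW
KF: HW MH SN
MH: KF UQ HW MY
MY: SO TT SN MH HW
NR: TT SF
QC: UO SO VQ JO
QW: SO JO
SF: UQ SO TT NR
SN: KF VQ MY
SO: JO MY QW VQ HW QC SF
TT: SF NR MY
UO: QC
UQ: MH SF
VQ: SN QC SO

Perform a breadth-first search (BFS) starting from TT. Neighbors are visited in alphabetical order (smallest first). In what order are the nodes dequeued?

Visit TT; enqueue MY, NR, SF → queue [MY, NR, SF]
Visit MY; enqueue HW, MH, SN, SO → queue [NR, SF, HW, MH, SN, SO]
Visit NR → queue [SF, HW, MH, SN, SO]
Visit SF; enqueue UQ → queue [HW, MH, SN, SO, UQ]
Visit HW; enqueue JO, KF → queue [MH, SN, SO, UQ, JO, KF]
Visit MH → queue [SN, SO, UQ, JO, KF]
Visit SN; enqueue VQ → queue [SO, UQ, JO, KF, VQ]
Visit SO; enqueue QC, QW → queue [UQ, JO, KF, VQ, QC, QW]
Visit UQ → queue [JO, KF, VQ, QC, QW]
Visit JO → queue [KF, VQ, QC, QW]
Visit KF → queue [VQ, QC, QW]
Visit VQ → queue [QC, QW]
Visit QC; enqueue UO → queue [QW, UO]
Visit QW → queue [UO]
Visit UO → queue []

TT, MY, NR, SF, HW, MH, SN, SO, UQ, JO, KF, VQ, QC, QW, UO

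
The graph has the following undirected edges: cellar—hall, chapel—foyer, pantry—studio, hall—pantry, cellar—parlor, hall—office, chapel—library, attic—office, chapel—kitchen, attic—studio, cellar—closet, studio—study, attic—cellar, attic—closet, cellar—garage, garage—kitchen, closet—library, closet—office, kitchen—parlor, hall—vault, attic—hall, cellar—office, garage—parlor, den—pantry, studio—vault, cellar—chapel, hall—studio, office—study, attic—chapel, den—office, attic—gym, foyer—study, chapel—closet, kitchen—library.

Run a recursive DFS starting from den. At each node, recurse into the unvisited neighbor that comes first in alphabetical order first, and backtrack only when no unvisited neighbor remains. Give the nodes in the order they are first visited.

Visit den
den → office
office → attic
attic → cellar
cellar → chapel
chapel → closet
closet → library
library → kitchen
kitchen → garage
garage → parlor
chapel → foyer
foyer → study
study → studio
studio → hall
hall → pantry
hall → vault
attic → gym

den → office → attic → cellar → chapel → closet → library → kitchen → garage → parlor → foyer → study → studio → hall → pantry → vault → gym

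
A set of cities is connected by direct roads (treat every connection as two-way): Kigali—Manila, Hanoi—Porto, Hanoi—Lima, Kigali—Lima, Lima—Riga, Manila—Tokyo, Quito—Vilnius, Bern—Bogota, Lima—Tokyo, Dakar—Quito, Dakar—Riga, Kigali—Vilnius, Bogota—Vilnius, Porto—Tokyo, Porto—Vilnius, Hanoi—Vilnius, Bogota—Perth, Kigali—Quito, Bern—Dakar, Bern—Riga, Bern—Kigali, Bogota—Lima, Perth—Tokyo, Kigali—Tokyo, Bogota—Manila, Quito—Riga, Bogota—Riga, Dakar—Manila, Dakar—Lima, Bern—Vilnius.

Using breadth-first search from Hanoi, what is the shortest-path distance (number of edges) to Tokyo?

2

Level 0: Hanoi
Level 1: Lima, Porto, Vilnius
Level 2: Bern, Bogota, Dakar, Kigali, Quito, Riga, Tokyo
Level 3: Manila, Perth
Tokyo first appears at level 2.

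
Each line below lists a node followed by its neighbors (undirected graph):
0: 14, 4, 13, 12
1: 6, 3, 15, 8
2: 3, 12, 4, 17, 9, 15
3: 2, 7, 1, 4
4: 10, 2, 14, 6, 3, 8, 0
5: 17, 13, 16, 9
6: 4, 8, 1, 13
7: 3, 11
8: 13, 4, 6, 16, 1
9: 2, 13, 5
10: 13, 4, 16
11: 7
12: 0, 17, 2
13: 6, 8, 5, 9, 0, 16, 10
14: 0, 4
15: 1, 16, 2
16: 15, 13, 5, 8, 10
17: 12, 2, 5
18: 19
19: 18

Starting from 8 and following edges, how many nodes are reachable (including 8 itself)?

18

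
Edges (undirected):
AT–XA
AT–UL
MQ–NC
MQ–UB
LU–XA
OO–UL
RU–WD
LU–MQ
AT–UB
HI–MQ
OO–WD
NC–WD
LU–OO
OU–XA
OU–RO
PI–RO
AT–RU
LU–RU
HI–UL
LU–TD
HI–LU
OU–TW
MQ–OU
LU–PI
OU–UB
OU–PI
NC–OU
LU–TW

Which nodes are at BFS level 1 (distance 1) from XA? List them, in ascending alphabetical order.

AT, LU, OU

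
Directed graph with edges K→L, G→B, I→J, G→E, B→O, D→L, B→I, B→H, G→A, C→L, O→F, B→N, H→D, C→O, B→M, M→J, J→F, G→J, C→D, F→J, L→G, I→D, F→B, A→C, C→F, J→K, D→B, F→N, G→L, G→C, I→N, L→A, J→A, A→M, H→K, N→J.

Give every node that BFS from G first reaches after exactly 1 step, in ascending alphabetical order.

A, B, C, E, J, L

Level 0: G
Level 1: A, B, C, E, J, L
Level 2: D, F, H, I, K, M, N, O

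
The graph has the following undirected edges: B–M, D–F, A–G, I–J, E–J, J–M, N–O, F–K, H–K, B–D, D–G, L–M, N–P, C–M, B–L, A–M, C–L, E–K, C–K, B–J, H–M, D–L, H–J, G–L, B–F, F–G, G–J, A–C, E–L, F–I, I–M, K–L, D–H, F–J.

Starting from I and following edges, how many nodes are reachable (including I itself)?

BFS from I visits: I, F, J, M, B, D, G, K, E, H, A, C, L
Reachable nodes: 13 of 16 total.

13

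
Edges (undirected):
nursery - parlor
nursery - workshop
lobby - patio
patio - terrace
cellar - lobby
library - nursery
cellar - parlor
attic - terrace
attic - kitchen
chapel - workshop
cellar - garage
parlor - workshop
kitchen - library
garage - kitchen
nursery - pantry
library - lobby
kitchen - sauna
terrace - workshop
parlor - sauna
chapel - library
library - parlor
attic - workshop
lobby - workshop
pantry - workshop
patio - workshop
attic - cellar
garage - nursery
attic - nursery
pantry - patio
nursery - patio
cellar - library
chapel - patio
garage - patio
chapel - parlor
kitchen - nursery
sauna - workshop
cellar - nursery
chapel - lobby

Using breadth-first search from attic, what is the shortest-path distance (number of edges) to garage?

2

Level 0: attic
Level 1: cellar, kitchen, nursery, terrace, workshop
Level 2: chapel, garage, library, lobby, pantry, parlor, patio, sauna
garage first appears at level 2.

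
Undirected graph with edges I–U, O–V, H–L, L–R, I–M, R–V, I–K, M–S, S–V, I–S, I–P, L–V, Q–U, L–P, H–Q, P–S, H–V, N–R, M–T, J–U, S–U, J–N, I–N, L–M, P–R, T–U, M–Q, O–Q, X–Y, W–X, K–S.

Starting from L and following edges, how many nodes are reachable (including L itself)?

BFS from L visits: L, H, M, P, R, V, Q, I, S, T, N, O, U, K, J
Reachable nodes: 15 of 18 total.

15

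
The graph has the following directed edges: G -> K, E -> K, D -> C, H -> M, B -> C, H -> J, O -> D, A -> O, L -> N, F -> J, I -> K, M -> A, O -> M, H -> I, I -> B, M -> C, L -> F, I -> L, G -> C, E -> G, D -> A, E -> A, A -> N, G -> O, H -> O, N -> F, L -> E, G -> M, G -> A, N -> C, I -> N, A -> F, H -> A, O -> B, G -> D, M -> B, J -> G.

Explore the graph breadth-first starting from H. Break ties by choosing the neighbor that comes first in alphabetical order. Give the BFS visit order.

Visit H; enqueue A, I, J, M, O → queue [A, I, J, M, O]
Visit A; enqueue F, N → queue [I, J, M, O, F, N]
Visit I; enqueue B, K, L → queue [J, M, O, F, N, B, K, L]
Visit J; enqueue G → queue [M, O, F, N, B, K, L, G]
Visit M; enqueue C → queue [O, F, N, B, K, L, G, C]
Visit O; enqueue D → queue [F, N, B, K, L, G, C, D]
Visit F → queue [N, B, K, L, G, C, D]
Visit N → queue [B, K, L, G, C, D]
Visit B → queue [K, L, G, C, D]
Visit K → queue [L, G, C, D]
Visit L; enqueue E → queue [G, C, D, E]
Visit G → queue [C, D, E]
Visit C → queue [D, E]
Visit D → queue [E]
Visit E → queue []

H -> A -> I -> J -> M -> O -> F -> N -> B -> K -> L -> G -> C -> D -> E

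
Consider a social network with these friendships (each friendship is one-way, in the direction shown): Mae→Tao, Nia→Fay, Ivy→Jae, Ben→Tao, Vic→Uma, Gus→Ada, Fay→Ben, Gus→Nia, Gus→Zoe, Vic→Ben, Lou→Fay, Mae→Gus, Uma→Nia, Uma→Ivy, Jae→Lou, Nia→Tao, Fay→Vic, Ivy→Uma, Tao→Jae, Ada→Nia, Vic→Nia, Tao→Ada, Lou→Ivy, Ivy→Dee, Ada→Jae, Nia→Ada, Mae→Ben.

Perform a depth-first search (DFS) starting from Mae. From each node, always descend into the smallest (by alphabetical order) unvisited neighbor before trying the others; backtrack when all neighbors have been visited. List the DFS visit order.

Visit Mae
Mae → Ben
Ben → Tao
Tao → Ada
Ada → Jae
Jae → Lou
Lou → Fay
Fay → Vic
Vic → Nia
Vic → Uma
Uma → Ivy
Ivy → Dee
Mae → Gus
Gus → Zoe

Mae -> Ben -> Tao -> Ada -> Jae -> Lou -> Fay -> Vic -> Nia -> Uma -> Ivy -> Dee -> Gus -> Zoe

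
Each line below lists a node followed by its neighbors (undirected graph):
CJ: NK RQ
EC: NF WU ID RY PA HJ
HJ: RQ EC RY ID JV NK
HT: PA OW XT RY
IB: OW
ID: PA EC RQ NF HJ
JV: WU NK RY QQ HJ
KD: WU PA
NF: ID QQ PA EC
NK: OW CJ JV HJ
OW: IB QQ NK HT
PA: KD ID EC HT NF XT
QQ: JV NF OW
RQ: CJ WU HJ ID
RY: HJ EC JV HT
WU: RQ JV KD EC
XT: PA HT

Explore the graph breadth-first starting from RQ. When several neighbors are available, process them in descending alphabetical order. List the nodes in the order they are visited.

RQ → WU → ID → HJ → CJ → KD → JV → EC → PA → NF → RY → NK → QQ → XT → HT → OW → IB

Visit RQ; enqueue WU, ID, HJ, CJ → queue [WU, ID, HJ, CJ]
Visit WU; enqueue KD, JV, EC → queue [ID, HJ, CJ, KD, JV, EC]
Visit ID; enqueue PA, NF → queue [HJ, CJ, KD, JV, EC, PA, NF]
Visit HJ; enqueue RY, NK → queue [CJ, KD, JV, EC, PA, NF, RY, NK]
Visit CJ → queue [KD, JV, EC, PA, NF, RY, NK]
Visit KD → queue [JV, EC, PA, NF, RY, NK]
Visit JV; enqueue QQ → queue [EC, PA, NF, RY, NK, QQ]
Visit EC → queue [PA, NF, RY, NK, QQ]
Visit PA; enqueue XT, HT → queue [NF, RY, NK, QQ, XT, HT]
Visit NF → queue [RY, NK, QQ, XT, HT]
Visit RY → queue [NK, QQ, XT, HT]
Visit NK; enqueue OW → queue [QQ, XT, HT, OW]
Visit QQ → queue [XT, HT, OW]
Visit XT → queue [HT, OW]
Visit HT → queue [OW]
Visit OW; enqueue IB → queue [IB]
Visit IB → queue []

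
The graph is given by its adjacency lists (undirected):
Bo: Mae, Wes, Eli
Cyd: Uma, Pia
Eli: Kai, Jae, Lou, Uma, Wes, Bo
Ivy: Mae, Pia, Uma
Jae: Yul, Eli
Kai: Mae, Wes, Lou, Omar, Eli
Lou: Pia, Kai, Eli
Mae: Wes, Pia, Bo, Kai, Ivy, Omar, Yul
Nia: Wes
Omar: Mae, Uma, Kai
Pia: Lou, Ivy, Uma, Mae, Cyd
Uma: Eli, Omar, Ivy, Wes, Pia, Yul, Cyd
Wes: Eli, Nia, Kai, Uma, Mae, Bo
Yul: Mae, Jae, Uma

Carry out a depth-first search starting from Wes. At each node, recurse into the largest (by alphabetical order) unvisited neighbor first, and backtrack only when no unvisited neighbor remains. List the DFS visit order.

Wes → Uma → Yul → Mae → Pia → Lou → Kai → Omar → Eli → Jae → Bo → Ivy → Cyd → Nia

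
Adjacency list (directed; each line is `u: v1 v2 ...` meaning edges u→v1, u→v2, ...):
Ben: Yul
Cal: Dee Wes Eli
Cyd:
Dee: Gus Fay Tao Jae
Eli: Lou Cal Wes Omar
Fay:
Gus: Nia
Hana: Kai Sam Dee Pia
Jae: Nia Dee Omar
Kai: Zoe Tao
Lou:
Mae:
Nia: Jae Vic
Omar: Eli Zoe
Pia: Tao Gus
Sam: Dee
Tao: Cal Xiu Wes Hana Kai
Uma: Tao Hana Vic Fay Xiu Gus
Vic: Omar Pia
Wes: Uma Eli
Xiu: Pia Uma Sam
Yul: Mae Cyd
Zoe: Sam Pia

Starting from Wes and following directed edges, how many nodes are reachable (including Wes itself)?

19

BFS from Wes visits: Wes, Uma, Eli, Tao, Hana, Vic, Fay, Xiu, Gus, Lou, Cal, Omar, Kai, Sam, Dee, Pia, Nia, Zoe, Jae
Reachable nodes: 19 of 23 total.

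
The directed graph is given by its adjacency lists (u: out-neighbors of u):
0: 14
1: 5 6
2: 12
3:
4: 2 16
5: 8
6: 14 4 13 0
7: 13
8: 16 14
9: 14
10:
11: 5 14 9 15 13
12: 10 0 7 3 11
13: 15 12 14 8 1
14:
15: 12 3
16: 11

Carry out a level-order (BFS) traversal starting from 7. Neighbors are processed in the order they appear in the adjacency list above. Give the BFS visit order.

Visit 7; enqueue 13 → queue [13]
Visit 13; enqueue 15, 12, 14, 8, 1 → queue [15, 12, 14, 8, 1]
Visit 15; enqueue 3 → queue [12, 14, 8, 1, 3]
Visit 12; enqueue 10, 0, 11 → queue [14, 8, 1, 3, 10, 0, 11]
Visit 14 → queue [8, 1, 3, 10, 0, 11]
Visit 8; enqueue 16 → queue [1, 3, 10, 0, 11, 16]
Visit 1; enqueue 5, 6 → queue [3, 10, 0, 11, 16, 5, 6]
Visit 3 → queue [10, 0, 11, 16, 5, 6]
Visit 10 → queue [0, 11, 16, 5, 6]
Visit 0 → queue [11, 16, 5, 6]
Visit 11; enqueue 9 → queue [16, 5, 6, 9]
Visit 16 → queue [5, 6, 9]
Visit 5 → queue [6, 9]
Visit 6; enqueue 4 → queue [9, 4]
Visit 9 → queue [4]
Visit 4; enqueue 2 → queue [2]
Visit 2 → queue []

7 -> 13 -> 15 -> 12 -> 14 -> 8 -> 1 -> 3 -> 10 -> 0 -> 11 -> 16 -> 5 -> 6 -> 9 -> 4 -> 2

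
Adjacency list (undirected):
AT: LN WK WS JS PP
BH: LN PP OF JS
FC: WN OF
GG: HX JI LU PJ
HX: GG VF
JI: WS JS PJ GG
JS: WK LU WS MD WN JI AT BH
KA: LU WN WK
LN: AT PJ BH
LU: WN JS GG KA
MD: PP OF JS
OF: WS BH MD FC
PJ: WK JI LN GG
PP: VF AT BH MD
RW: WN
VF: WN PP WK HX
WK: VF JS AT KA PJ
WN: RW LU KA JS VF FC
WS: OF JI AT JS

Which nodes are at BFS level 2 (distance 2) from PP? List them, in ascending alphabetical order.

HX, JS, LN, OF, WK, WN, WS

Level 0: PP
Level 1: AT, BH, MD, VF
Level 2: HX, JS, LN, OF, WK, WN, WS
Level 3: FC, GG, JI, KA, LU, PJ, RW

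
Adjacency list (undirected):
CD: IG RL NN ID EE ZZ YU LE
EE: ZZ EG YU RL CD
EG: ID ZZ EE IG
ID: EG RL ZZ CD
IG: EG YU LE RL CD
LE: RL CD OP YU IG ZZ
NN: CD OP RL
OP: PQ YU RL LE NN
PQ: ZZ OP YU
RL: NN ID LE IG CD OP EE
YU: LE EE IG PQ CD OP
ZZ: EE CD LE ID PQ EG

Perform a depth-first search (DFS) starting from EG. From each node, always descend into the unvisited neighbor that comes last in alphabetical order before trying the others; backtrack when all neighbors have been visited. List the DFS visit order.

Visit EG
EG → ZZ
ZZ → PQ
PQ → YU
YU → OP
OP → RL
RL → NN
NN → CD
CD → LE
LE → IG
CD → ID
CD → EE

EG -> ZZ -> PQ -> YU -> OP -> RL -> NN -> CD -> LE -> IG -> ID -> EE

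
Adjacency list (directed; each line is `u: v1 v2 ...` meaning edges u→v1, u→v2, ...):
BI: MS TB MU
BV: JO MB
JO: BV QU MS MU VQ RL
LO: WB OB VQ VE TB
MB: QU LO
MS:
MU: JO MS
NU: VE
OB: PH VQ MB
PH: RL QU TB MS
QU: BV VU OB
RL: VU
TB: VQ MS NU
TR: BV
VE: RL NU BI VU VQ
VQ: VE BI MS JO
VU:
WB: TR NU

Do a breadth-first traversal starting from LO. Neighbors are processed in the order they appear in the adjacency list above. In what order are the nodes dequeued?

Visit LO; enqueue WB, OB, VQ, VE, TB → queue [WB, OB, VQ, VE, TB]
Visit WB; enqueue TR, NU → queue [OB, VQ, VE, TB, TR, NU]
Visit OB; enqueue PH, MB → queue [VQ, VE, TB, TR, NU, PH, MB]
Visit VQ; enqueue BI, MS, JO → queue [VE, TB, TR, NU, PH, MB, BI, MS, JO]
Visit VE; enqueue RL, VU → queue [TB, TR, NU, PH, MB, BI, MS, JO, RL, VU]
Visit TB → queue [TR, NU, PH, MB, BI, MS, JO, RL, VU]
Visit TR; enqueue BV → queue [NU, PH, MB, BI, MS, JO, RL, VU, BV]
Visit NU → queue [PH, MB, BI, MS, JO, RL, VU, BV]
Visit PH; enqueue QU → queue [MB, BI, MS, JO, RL, VU, BV, QU]
Visit MB → queue [BI, MS, JO, RL, VU, BV, QU]
Visit BI; enqueue MU → queue [MS, JO, RL, VU, BV, QU, MU]
Visit MS → queue [JO, RL, VU, BV, QU, MU]
Visit JO → queue [RL, VU, BV, QU, MU]
Visit RL → queue [VU, BV, QU, MU]
Visit VU → queue [BV, QU, MU]
Visit BV → queue [QU, MU]
Visit QU → queue [MU]
Visit MU → queue []

LO -> WB -> OB -> VQ -> VE -> TB -> TR -> NU -> PH -> MB -> BI -> MS -> JO -> RL -> VU -> BV -> QU -> MU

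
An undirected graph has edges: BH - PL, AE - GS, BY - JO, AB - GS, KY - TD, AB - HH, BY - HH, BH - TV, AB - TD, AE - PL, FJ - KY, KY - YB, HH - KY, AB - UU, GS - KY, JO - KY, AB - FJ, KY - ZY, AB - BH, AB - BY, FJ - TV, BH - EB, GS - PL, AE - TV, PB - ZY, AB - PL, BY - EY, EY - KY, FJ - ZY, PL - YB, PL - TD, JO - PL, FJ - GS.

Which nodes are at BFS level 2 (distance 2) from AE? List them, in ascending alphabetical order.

AB, BH, FJ, JO, KY, TD, YB

Level 0: AE
Level 1: GS, PL, TV
Level 2: AB, BH, FJ, JO, KY, TD, YB
Level 3: BY, EB, EY, HH, UU, ZY
Level 4: PB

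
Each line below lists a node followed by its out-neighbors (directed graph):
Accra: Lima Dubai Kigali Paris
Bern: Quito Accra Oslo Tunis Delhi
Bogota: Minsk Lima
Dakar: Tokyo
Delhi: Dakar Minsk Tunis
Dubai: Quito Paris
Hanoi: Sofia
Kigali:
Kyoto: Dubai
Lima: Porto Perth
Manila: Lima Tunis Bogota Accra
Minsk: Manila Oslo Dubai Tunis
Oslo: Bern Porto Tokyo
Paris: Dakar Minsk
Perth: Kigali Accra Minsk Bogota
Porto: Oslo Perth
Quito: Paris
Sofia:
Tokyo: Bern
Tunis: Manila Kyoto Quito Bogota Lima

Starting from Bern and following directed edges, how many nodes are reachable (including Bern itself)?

18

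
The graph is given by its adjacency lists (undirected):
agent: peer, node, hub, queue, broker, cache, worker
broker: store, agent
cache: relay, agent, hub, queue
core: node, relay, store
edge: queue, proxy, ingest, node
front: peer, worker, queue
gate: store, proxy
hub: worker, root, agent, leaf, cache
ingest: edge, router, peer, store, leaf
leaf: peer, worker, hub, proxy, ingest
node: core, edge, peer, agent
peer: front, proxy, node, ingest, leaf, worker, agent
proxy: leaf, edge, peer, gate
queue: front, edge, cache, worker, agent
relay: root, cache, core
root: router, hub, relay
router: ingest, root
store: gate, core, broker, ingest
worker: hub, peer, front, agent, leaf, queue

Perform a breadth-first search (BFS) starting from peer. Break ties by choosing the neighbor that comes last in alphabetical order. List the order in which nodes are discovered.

peer worker proxy node leaf ingest front agent queue hub gate edge core store router cache broker root relay

Visit peer; enqueue worker, proxy, node, leaf, ingest, front, agent → queue [worker, proxy, node, leaf, ingest, front, agent]
Visit worker; enqueue queue, hub → queue [proxy, node, leaf, ingest, front, agent, queue, hub]
Visit proxy; enqueue gate, edge → queue [node, leaf, ingest, front, agent, queue, hub, gate, edge]
Visit node; enqueue core → queue [leaf, ingest, front, agent, queue, hub, gate, edge, core]
Visit leaf → queue [ingest, front, agent, queue, hub, gate, edge, core]
Visit ingest; enqueue store, router → queue [front, agent, queue, hub, gate, edge, core, store, router]
Visit front → queue [agent, queue, hub, gate, edge, core, store, router]
Visit agent; enqueue cache, broker → queue [queue, hub, gate, edge, core, store, router, cache, broker]
Visit queue → queue [hub, gate, edge, core, store, router, cache, broker]
Visit hub; enqueue root → queue [gate, edge, core, store, router, cache, broker, root]
Visit gate → queue [edge, core, store, router, cache, broker, root]
Visit edge → queue [core, store, router, cache, broker, root]
Visit core; enqueue relay → queue [store, router, cache, broker, root, relay]
Visit store → queue [router, cache, broker, root, relay]
Visit router → queue [cache, broker, root, relay]
Visit cache → queue [broker, root, relay]
Visit broker → queue [root, relay]
Visit root → queue [relay]
Visit relay → queue []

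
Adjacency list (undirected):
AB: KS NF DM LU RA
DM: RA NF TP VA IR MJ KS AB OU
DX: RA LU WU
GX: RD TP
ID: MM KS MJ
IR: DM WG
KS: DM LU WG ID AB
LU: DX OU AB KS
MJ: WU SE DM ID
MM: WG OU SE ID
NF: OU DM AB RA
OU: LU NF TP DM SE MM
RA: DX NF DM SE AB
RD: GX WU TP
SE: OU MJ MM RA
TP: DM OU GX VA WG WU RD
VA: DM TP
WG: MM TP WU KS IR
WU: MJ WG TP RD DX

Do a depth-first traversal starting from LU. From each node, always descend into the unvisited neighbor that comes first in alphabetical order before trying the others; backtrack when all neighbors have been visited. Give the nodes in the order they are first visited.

LU -> AB -> DM -> IR -> WG -> KS -> ID -> MJ -> SE -> MM -> OU -> NF -> RA -> DX -> WU -> RD -> GX -> TP -> VA

Visit LU
LU → AB
AB → DM
DM → IR
IR → WG
WG → KS
KS → ID
ID → MJ
MJ → SE
SE → MM
MM → OU
OU → NF
NF → RA
RA → DX
DX → WU
WU → RD
RD → GX
GX → TP
TP → VA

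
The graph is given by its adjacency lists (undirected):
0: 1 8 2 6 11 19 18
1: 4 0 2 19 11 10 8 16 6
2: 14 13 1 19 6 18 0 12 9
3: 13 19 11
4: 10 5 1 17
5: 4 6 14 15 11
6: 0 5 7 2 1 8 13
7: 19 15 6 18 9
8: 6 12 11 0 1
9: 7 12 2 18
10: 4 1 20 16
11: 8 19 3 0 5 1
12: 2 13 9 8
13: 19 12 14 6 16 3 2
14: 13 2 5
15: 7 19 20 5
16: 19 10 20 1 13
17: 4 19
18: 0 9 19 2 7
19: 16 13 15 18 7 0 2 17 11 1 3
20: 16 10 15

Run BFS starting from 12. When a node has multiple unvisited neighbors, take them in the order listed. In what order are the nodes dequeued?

12, 2, 13, 9, 8, 14, 1, 19, 6, 18, 0, 16, 3, 7, 11, 5, 4, 10, 15, 17, 20

Visit 12; enqueue 2, 13, 9, 8 → queue [2, 13, 9, 8]
Visit 2; enqueue 14, 1, 19, 6, 18, 0 → queue [13, 9, 8, 14, 1, 19, 6, 18, 0]
Visit 13; enqueue 16, 3 → queue [9, 8, 14, 1, 19, 6, 18, 0, 16, 3]
Visit 9; enqueue 7 → queue [8, 14, 1, 19, 6, 18, 0, 16, 3, 7]
Visit 8; enqueue 11 → queue [14, 1, 19, 6, 18, 0, 16, 3, 7, 11]
Visit 14; enqueue 5 → queue [1, 19, 6, 18, 0, 16, 3, 7, 11, 5]
Visit 1; enqueue 4, 10 → queue [19, 6, 18, 0, 16, 3, 7, 11, 5, 4, 10]
Visit 19; enqueue 15, 17 → queue [6, 18, 0, 16, 3, 7, 11, 5, 4, 10, 15, 17]
Visit 6 → queue [18, 0, 16, 3, 7, 11, 5, 4, 10, 15, 17]
Visit 18 → queue [0, 16, 3, 7, 11, 5, 4, 10, 15, 17]
Visit 0 → queue [16, 3, 7, 11, 5, 4, 10, 15, 17]
Visit 16; enqueue 20 → queue [3, 7, 11, 5, 4, 10, 15, 17, 20]
Visit 3 → queue [7, 11, 5, 4, 10, 15, 17, 20]
Visit 7 → queue [11, 5, 4, 10, 15, 17, 20]
Visit 11 → queue [5, 4, 10, 15, 17, 20]
Visit 5 → queue [4, 10, 15, 17, 20]
Visit 4 → queue [10, 15, 17, 20]
Visit 10 → queue [15, 17, 20]
Visit 15 → queue [17, 20]
Visit 17 → queue [20]
Visit 20 → queue []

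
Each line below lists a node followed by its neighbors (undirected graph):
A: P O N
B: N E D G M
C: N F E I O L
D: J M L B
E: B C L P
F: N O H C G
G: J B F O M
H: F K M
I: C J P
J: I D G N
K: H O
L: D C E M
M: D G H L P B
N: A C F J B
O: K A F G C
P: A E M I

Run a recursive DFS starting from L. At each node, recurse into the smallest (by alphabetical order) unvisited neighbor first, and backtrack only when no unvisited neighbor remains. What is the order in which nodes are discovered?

Visit L
L → C
C → E
E → B
B → D
D → J
J → G
G → F
F → H
H → K
K → O
O → A
A → N
A → P
P → I
P → M

L, C, E, B, D, J, G, F, H, K, O, A, N, P, I, M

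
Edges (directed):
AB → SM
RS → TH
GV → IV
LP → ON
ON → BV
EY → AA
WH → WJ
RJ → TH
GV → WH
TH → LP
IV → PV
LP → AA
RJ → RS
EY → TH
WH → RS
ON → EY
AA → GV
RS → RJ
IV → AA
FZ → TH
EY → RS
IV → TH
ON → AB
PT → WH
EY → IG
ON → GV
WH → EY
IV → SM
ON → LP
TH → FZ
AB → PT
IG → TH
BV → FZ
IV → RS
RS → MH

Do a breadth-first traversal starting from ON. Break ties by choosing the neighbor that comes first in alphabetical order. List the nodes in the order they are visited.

ON AB BV EY GV LP PT SM FZ AA IG RS TH IV WH MH RJ PV WJ

Visit ON; enqueue AB, BV, EY, GV, LP → queue [AB, BV, EY, GV, LP]
Visit AB; enqueue PT, SM → queue [BV, EY, GV, LP, PT, SM]
Visit BV; enqueue FZ → queue [EY, GV, LP, PT, SM, FZ]
Visit EY; enqueue AA, IG, RS, TH → queue [GV, LP, PT, SM, FZ, AA, IG, RS, TH]
Visit GV; enqueue IV, WH → queue [LP, PT, SM, FZ, AA, IG, RS, TH, IV, WH]
Visit LP → queue [PT, SM, FZ, AA, IG, RS, TH, IV, WH]
Visit PT → queue [SM, FZ, AA, IG, RS, TH, IV, WH]
Visit SM → queue [FZ, AA, IG, RS, TH, IV, WH]
Visit FZ → queue [AA, IG, RS, TH, IV, WH]
Visit AA → queue [IG, RS, TH, IV, WH]
Visit IG → queue [RS, TH, IV, WH]
Visit RS; enqueue MH, RJ → queue [TH, IV, WH, MH, RJ]
Visit TH → queue [IV, WH, MH, RJ]
Visit IV; enqueue PV → queue [WH, MH, RJ, PV]
Visit WH; enqueue WJ → queue [MH, RJ, PV, WJ]
Visit MH → queue [RJ, PV, WJ]
Visit RJ → queue [PV, WJ]
Visit PV → queue [WJ]
Visit WJ → queue []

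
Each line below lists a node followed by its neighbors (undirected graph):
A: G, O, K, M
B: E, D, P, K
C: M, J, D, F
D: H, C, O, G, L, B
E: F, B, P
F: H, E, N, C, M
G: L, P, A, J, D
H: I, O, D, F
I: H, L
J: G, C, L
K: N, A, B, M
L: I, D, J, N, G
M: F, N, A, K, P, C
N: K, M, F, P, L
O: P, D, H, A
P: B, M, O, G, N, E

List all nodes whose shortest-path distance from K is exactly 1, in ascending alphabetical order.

Level 0: K
Level 1: A, B, M, N
Level 2: C, D, E, F, G, L, O, P
Level 3: H, I, J

A, B, M, N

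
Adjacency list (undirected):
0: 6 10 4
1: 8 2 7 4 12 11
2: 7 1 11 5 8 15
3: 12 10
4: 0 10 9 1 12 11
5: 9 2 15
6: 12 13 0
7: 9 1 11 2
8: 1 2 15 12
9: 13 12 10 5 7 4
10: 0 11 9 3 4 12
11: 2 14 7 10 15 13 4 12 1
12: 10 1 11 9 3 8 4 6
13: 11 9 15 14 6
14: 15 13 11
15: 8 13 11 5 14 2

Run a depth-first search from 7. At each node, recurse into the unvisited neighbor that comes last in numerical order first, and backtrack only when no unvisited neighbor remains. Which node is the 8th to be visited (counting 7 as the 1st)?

10

Visit 7
7 → 11
11 → 15
15 → 14
14 → 13
13 → 9
9 → 12
12 → 10
10 → 4
4 → 1
1 → 8
8 → 2
2 → 5
4 → 0
0 → 6
10 → 3

Visit order: 7, 11, 15, 14, 13, 9, 12, 10, 4, 1, 8, 2, 5, 0, 6, 3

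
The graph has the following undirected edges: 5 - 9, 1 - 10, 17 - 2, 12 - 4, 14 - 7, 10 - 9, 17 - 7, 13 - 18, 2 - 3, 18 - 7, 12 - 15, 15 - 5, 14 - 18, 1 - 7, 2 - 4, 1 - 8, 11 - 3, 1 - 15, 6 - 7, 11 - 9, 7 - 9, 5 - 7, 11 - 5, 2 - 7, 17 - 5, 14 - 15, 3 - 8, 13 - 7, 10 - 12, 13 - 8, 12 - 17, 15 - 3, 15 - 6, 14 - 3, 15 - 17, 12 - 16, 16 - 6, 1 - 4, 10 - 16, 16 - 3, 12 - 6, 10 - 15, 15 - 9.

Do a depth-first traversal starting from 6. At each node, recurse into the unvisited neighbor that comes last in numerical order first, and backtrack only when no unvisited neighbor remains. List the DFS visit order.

6 16 12 17 15 14 18 13 8 3 11 9 10 1 7 5 2 4

Visit 6
6 → 16
16 → 12
12 → 17
17 → 15
15 → 14
14 → 18
18 → 13
13 → 8
8 → 3
3 → 11
11 → 9
9 → 10
10 → 1
1 → 7
7 → 5
7 → 2
2 → 4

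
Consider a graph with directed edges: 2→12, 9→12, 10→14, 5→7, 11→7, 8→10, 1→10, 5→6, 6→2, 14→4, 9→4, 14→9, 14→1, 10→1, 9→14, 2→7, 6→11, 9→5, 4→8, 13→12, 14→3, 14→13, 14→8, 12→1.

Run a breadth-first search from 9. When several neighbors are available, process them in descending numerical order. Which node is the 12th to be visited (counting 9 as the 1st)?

Visit 9; enqueue 14, 12, 5, 4 → queue [14, 12, 5, 4]
Visit 14; enqueue 13, 8, 3, 1 → queue [12, 5, 4, 13, 8, 3, 1]
Visit 12 → queue [5, 4, 13, 8, 3, 1]
Visit 5; enqueue 7, 6 → queue [4, 13, 8, 3, 1, 7, 6]
Visit 4 → queue [13, 8, 3, 1, 7, 6]
Visit 13 → queue [8, 3, 1, 7, 6]
Visit 8; enqueue 10 → queue [3, 1, 7, 6, 10]
Visit 3 → queue [1, 7, 6, 10]
Visit 1 → queue [7, 6, 10]
Visit 7 → queue [6, 10]
Visit 6; enqueue 11, 2 → queue [10, 11, 2]
Visit 10 → queue [11, 2]
Visit 11 → queue [2]
Visit 2 → queue []

Visit order: 9, 14, 12, 5, 4, 13, 8, 3, 1, 7, 6, 10, 11, 2

10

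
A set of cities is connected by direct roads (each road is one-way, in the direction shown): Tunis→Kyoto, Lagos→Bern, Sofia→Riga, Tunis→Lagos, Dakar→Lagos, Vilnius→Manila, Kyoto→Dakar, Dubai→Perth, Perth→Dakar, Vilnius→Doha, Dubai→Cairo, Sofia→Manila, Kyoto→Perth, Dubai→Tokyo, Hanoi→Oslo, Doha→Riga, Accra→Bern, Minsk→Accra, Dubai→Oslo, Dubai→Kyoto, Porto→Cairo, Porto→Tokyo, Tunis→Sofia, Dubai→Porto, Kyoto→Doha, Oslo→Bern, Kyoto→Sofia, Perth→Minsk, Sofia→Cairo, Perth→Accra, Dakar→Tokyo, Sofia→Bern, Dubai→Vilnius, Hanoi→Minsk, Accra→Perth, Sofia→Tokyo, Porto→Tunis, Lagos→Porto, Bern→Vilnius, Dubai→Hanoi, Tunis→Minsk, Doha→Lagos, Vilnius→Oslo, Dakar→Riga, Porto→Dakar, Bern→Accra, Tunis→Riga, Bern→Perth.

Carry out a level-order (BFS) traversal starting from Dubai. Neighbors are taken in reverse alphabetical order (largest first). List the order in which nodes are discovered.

Dubai -> Vilnius -> Tokyo -> Porto -> Perth -> Oslo -> Kyoto -> Hanoi -> Cairo -> Manila -> Doha -> Tunis -> Dakar -> Minsk -> Accra -> Bern -> Sofia -> Riga -> Lagos

Visit Dubai; enqueue Vilnius, Tokyo, Porto, Perth, Oslo, Kyoto, Hanoi, Cairo → queue [Vilnius, Tokyo, Porto, Perth, Oslo, Kyoto, Hanoi, Cairo]
Visit Vilnius; enqueue Manila, Doha → queue [Tokyo, Porto, Perth, Oslo, Kyoto, Hanoi, Cairo, Manila, Doha]
Visit Tokyo → queue [Porto, Perth, Oslo, Kyoto, Hanoi, Cairo, Manila, Doha]
Visit Porto; enqueue Tunis, Dakar → queue [Perth, Oslo, Kyoto, Hanoi, Cairo, Manila, Doha, Tunis, Dakar]
Visit Perth; enqueue Minsk, Accra → queue [Oslo, Kyoto, Hanoi, Cairo, Manila, Doha, Tunis, Dakar, Minsk, Accra]
Visit Oslo; enqueue Bern → queue [Kyoto, Hanoi, Cairo, Manila, Doha, Tunis, Dakar, Minsk, Accra, Bern]
Visit Kyoto; enqueue Sofia → queue [Hanoi, Cairo, Manila, Doha, Tunis, Dakar, Minsk, Accra, Bern, Sofia]
Visit Hanoi → queue [Cairo, Manila, Doha, Tunis, Dakar, Minsk, Accra, Bern, Sofia]
Visit Cairo → queue [Manila, Doha, Tunis, Dakar, Minsk, Accra, Bern, Sofia]
Visit Manila → queue [Doha, Tunis, Dakar, Minsk, Accra, Bern, Sofia]
Visit Doha; enqueue Riga, Lagos → queue [Tunis, Dakar, Minsk, Accra, Bern, Sofia, Riga, Lagos]
Visit Tunis → queue [Dakar, Minsk, Accra, Bern, Sofia, Riga, Lagos]
Visit Dakar → queue [Minsk, Accra, Bern, Sofia, Riga, Lagos]
Visit Minsk → queue [Accra, Bern, Sofia, Riga, Lagos]
Visit Accra → queue [Bern, Sofia, Riga, Lagos]
Visit Bern → queue [Sofia, Riga, Lagos]
Visit Sofia → queue [Riga, Lagos]
Visit Riga → queue [Lagos]
Visit Lagos → queue []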